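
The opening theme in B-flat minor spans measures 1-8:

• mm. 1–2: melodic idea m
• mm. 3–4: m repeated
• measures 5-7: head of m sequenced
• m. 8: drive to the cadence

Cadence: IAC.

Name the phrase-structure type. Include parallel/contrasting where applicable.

sentence

Basic idea (bars 1-2) + its repetition (mm. 3-4) form the presentation; fragmentation and cadence (measures 5–8) form the continuation — the 8-bar whole is a sentence.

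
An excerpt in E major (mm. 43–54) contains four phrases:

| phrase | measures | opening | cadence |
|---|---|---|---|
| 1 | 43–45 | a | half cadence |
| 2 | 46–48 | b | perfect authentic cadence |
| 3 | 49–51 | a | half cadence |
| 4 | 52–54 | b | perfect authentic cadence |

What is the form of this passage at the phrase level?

The cadence pattern HC–PAC–HC–PAC is weak–strong twice, and phrases 3–4 restate phrases 1–2: a period heard twice, not a double period (which would end weakly at phrase 2).

repeated period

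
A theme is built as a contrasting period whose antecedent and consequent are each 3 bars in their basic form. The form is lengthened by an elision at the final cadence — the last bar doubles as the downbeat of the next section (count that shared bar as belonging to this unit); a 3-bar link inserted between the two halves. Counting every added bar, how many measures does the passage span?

Basic contrasting period: 3 + 3 = 6 bars.
6 (basic form) + 3 (link) = 9.
The elision shares a bar with the next section but does not change this unit's count.

9 measures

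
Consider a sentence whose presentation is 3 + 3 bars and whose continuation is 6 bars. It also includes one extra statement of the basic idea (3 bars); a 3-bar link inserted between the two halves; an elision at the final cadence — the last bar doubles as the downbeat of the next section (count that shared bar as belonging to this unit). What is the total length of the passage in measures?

Basic sentence: 3 + 3 + 6 = 12 bars.
12 (basic form) + 3 (extra statement) + 3 (link) = 18.
The elision shares a bar with the next section but does not change this unit's count.

18 measures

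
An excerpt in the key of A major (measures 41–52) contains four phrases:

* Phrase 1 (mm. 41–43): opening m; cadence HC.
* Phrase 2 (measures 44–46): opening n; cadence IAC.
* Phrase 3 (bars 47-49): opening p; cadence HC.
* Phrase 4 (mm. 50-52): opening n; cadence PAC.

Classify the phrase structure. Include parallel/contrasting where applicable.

contrasting double period

Four phrases in two halves: the first half (mm. 41–46) ends with an imperfect authentic cadence, the second (mm. 47-52) with a perfect authentic cadence — a large antecedent–consequent pair, i.e. a double period.
Phrase 3 begins with different material from phrase 1, making it contrasting.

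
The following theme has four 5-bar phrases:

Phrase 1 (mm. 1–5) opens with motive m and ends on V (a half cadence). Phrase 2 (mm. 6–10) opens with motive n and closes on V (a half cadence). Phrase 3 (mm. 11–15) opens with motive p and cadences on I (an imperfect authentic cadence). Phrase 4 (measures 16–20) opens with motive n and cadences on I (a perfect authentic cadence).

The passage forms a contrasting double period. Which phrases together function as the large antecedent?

In a double period the first pair of phrases (ending half cadence) is the large antecedent and the second pair (ending perfect authentic cadence) is the large consequent; the antecedent is phrases 1 and 2.

phrases 1 and 2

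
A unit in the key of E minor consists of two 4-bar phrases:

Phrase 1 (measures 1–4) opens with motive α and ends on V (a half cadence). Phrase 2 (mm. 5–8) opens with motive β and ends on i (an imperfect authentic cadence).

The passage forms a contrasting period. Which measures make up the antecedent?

The antecedent is the phrase ending with the weaker cadence (half cadence, phrase 1) and the consequent the one ending more conclusively (imperfect authentic cadence, phrase 2); the antecedent is mm. 1-4.

measures 1–4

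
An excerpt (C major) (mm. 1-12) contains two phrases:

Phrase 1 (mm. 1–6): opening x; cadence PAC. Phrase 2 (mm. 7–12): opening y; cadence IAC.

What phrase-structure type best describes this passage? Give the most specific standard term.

The second phrase closes with an imperfect authentic cadence, which is not stronger than the first phrase's perfect authentic cadence; without a weak→strong cadential pair there is no antecedent–consequent relationship, so this is a phrase group rather than a period.

phrase group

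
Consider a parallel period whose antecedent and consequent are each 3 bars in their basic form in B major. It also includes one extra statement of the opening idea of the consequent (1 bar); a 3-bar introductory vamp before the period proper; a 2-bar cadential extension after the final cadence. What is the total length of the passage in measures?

Basic parallel period: 3 + 3 = 6 bars.
6 (basic form) + 1 (extra statement) + 3 (introduction) + 2 (cadential extension) = 12.

12 measures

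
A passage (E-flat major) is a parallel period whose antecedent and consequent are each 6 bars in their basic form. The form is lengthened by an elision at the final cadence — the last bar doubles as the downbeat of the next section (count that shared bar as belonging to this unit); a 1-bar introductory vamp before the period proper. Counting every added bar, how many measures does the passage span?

13 measures

Basic parallel period: 6 + 6 = 12 bars.
12 (basic form) + 1 (introduction) = 13.
The elision shares a bar with the next section but does not change this unit's count.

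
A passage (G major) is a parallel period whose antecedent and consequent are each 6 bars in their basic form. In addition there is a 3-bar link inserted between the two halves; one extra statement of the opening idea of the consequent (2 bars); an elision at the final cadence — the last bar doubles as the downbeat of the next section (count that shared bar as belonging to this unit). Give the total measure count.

Basic parallel period: 6 + 6 = 12 bars.
12 (basic form) + 3 (link) + 2 (extra statement) = 17.
The elision shares a bar with the next section but does not change this unit's count.

17 measures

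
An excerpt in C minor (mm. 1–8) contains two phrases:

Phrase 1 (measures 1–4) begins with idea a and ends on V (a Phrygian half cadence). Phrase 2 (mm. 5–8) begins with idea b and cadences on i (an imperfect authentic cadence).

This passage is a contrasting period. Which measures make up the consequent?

measures 5–8

The antecedent is the phrase ending with the weaker cadence (Phrygian half cadence, phrase 1) and the consequent the one ending more conclusively (imperfect authentic cadence, phrase 2); the consequent is bars 5–8.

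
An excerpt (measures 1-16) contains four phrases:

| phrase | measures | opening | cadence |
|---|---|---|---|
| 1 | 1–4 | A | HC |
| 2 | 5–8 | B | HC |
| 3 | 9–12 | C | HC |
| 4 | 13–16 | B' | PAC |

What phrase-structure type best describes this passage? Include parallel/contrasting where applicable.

Four phrases in two halves: the first half (mm. 1–8) ends with a half cadence, the second (measures 9-16) with a perfect authentic cadence — a large antecedent–consequent pair, i.e. a double period.
Phrase 3 begins with different material from phrase 1, making it contrasting.

contrasting double period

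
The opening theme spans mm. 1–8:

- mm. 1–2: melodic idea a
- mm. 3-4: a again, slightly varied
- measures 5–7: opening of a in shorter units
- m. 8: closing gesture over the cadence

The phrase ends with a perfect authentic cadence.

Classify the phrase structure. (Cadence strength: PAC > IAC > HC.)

Basic idea (mm. 1–2) + its repetition (bars 3–4) form the presentation; fragmentation and cadence (mm. 5–8) form the continuation — the 8-bar whole is a sentence.

sentence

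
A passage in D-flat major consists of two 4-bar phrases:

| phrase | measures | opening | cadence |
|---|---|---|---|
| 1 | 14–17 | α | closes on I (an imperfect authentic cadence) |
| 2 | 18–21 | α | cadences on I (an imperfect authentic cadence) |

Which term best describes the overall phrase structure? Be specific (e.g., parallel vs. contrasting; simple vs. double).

Both phrases have the same opening (α) and the same cadence (imperfect authentic cadence): the second is a restatement, not a consequent, so this is a repeated phrase rather than a period.

repeated phrase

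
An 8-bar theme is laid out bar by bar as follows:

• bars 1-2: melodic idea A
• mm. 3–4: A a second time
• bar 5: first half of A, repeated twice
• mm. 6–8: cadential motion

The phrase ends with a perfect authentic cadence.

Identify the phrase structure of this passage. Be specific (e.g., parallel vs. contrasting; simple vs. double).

Basic idea (measures 1-2) + its repetition (bars 3-4) form the presentation; fragmentation and cadence (mm. 5-8) form the continuation — the 8-bar whole is a sentence.

sentence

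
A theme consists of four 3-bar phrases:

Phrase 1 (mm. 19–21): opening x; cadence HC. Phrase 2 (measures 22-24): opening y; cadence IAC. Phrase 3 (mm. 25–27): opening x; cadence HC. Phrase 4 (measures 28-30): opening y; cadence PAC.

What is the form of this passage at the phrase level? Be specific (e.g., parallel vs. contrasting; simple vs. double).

parallel double period

Four phrases in two halves: the first half (bars 19–24) ends with an imperfect authentic cadence, the second (bars 25–30) with a perfect authentic cadence — a large antecedent–consequent pair, i.e. a double period.
Phrase 3 begins with the same material as phrase 1, making it parallel.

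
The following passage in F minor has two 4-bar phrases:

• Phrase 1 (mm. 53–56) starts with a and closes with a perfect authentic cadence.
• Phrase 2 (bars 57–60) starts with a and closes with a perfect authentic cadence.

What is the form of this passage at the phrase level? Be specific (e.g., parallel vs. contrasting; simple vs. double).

repeated phrase

Both phrases have the same opening (a) and the same cadence (perfect authentic cadence): the second is a restatement, not a consequent, so this is a repeated phrase rather than a period.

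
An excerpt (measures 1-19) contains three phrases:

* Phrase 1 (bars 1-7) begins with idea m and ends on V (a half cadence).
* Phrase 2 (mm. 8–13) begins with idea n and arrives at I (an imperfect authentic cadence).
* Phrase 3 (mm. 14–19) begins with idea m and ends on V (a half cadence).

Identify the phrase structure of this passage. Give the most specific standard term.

The final phrase closes with a half cadence, which is not stronger than the preceding imperfect authentic cadence; the 3 phrases lack an overall antecedent–consequent design and so form a phrase group.

phrase group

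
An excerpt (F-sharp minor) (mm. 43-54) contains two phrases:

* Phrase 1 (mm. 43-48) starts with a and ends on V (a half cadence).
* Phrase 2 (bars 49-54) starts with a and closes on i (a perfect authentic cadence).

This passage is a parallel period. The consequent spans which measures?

measures 49–54

The antecedent is the phrase ending with the weaker cadence (half cadence, phrase 1) and the consequent the one ending more conclusively (perfect authentic cadence, phrase 2); the consequent is measures 49–54.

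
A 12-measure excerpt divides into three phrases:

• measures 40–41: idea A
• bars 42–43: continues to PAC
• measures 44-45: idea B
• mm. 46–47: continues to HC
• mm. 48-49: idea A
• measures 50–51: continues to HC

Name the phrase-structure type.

The final phrase closes with a half cadence, which is not stronger than the preceding half cadence; the 3 phrases lack an overall antecedent–consequent design and so form a phrase group.

phrase group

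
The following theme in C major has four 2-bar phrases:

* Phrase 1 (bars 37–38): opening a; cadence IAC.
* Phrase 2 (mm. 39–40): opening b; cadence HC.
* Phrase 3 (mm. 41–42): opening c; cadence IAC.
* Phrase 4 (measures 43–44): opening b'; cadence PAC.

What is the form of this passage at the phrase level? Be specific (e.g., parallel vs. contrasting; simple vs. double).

contrasting double period

Four phrases in two halves: the first half (mm. 37–40) ends with a half cadence, the second (mm. 41-44) with a perfect authentic cadence — a large antecedent–consequent pair, i.e. a double period.
Phrase 3 begins with different material from phrase 1, making it contrasting.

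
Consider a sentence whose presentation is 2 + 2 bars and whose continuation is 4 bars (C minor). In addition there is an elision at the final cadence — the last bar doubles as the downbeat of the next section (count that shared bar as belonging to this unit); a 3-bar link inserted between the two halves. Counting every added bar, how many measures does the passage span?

Basic sentence: 2 + 2 + 4 = 8 bars.
8 (basic form) + 3 (link) = 11.
The elision shares a bar with the next section but does not change this unit's count.

11 measures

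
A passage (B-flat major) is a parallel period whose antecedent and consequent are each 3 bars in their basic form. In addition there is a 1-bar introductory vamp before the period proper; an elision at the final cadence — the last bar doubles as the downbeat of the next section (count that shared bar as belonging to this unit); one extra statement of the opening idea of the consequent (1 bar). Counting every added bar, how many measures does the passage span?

Basic parallel period: 3 + 3 = 6 bars.
6 (basic form) + 1 (introduction) + 1 (extra statement) = 8.
The elision shares a bar with the next section but does not change this unit's count.

8 measures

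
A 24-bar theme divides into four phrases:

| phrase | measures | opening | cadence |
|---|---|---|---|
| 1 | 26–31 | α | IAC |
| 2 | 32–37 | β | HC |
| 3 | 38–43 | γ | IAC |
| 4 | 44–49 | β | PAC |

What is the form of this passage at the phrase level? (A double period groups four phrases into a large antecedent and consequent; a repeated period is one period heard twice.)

contrasting double period

Four phrases in two halves: the first half (measures 26-37) ends with a half cadence, the second (mm. 38–49) with a perfect authentic cadence — a large antecedent–consequent pair, i.e. a double period.
Phrase 3 begins with different material from phrase 1, making it contrasting.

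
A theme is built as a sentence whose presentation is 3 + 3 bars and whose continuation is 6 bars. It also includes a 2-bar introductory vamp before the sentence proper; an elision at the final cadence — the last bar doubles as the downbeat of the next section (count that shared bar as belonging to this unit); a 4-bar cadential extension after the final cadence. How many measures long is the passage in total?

Basic sentence: 3 + 3 + 6 = 12 bars.
12 (basic form) + 2 (introduction) + 4 (cadential extension) = 18.
The elision shares a bar with the next section but does not change this unit's count.

18 measures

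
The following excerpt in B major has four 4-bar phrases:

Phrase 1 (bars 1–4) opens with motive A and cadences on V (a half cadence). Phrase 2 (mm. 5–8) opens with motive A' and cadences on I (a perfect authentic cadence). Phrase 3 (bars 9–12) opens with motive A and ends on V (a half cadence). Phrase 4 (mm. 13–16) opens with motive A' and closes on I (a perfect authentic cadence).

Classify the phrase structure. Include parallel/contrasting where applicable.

repeated period

The cadence pattern HC–PAC–HC–PAC is weak–strong twice, and phrases 3–4 restate phrases 1–2: a period heard twice, not a double period (which would end weakly at phrase 2).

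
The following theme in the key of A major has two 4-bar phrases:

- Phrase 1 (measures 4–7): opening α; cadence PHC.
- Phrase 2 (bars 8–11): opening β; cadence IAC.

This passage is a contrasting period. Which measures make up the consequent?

The antecedent is the phrase ending with the weaker cadence (Phrygian half cadence, phrase 1) and the consequent the one ending more conclusively (imperfect authentic cadence, phrase 2); the consequent is measures 8-11.

measures 8–11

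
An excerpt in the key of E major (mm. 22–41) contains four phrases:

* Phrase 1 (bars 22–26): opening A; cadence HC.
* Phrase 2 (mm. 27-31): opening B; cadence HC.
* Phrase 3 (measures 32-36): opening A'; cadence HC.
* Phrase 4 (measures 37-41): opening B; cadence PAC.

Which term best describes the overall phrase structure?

Four phrases in two halves: the first half (bars 22–31) ends with a half cadence, the second (bars 32–41) with a perfect authentic cadence — a large antecedent–consequent pair, i.e. a double period.
Phrase 3 begins with the same material as phrase 1, making it parallel.

parallel double period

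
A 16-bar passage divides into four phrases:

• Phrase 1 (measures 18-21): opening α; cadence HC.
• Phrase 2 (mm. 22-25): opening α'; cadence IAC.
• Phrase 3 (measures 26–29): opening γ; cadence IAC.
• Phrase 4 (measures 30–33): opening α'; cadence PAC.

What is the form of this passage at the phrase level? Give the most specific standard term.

contrasting double period

Four phrases in two halves: the first half (measures 18–25) ends with an imperfect authentic cadence, the second (mm. 26-33) with a perfect authentic cadence — a large antecedent–consequent pair, i.e. a double period.
Phrase 3 begins with different material from phrase 1, making it contrasting.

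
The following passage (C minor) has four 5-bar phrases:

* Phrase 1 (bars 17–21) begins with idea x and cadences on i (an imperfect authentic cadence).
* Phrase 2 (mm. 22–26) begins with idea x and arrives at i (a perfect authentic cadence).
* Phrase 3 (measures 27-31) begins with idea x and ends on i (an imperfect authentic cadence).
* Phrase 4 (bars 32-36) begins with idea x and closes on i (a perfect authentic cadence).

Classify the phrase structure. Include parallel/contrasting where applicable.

repeated period

The cadence pattern IAC–PAC–IAC–PAC is weak–strong twice, and phrases 3–4 restate phrases 1–2: a period heard twice, not a double period (which would end weakly at phrase 2).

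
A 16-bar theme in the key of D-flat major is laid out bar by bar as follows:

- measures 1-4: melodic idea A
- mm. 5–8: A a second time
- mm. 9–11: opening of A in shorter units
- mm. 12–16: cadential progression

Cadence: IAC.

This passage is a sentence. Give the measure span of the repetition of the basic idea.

The presentation of a sentence is the basic idea (mm. 1-4) plus its repetition (measures 5-8); the repetition of the basic idea is therefore mm. 5–8.

measures 5–8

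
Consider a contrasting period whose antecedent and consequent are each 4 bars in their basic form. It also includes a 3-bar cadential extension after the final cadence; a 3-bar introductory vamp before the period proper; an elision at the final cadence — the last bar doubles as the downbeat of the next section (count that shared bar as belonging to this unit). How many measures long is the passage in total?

14 measures

Basic contrasting period: 4 + 4 = 8 bars.
8 (basic form) + 3 (cadential extension) + 3 (introduction) = 14.
The elision shares a bar with the next section but does not change this unit's count.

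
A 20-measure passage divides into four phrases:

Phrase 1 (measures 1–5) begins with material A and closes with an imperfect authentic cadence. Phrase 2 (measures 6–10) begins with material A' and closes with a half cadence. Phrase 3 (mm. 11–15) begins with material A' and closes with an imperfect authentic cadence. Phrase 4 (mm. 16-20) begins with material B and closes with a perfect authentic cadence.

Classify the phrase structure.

parallel double period

Four phrases in two halves: the first half (measures 1–10) ends with a half cadence, the second (mm. 11–20) with a perfect authentic cadence — a large antecedent–consequent pair, i.e. a double period.
Phrase 3 begins with the same material as phrase 1, making it parallel.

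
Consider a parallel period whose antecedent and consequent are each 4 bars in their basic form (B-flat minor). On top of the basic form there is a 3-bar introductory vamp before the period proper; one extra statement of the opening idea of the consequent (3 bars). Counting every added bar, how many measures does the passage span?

14 measures

Basic parallel period: 4 + 4 = 8 bars.
8 (basic form) + 3 (introduction) + 3 (extra statement) = 14.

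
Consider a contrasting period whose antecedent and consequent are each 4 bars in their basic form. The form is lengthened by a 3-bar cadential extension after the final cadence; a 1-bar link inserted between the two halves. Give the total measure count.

12 measures

Basic contrasting period: 4 + 4 = 8 bars.
8 (basic form) + 3 (cadential extension) + 1 (link) = 12.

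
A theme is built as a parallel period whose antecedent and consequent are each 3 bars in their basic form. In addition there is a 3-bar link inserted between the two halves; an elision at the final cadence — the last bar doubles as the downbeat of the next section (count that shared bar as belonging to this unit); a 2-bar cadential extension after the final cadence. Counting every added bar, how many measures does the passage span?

11 measures

Basic parallel period: 3 + 3 = 6 bars.
6 (basic form) + 3 (link) + 2 (cadential extension) = 11.
The elision shares a bar with the next section but does not change this unit's count.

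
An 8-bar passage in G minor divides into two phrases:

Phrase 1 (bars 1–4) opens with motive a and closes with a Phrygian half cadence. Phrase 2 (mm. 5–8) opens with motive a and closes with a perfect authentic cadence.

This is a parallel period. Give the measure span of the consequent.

The phrase ending with the weaker cadence (Phrygian half cadence) is the antecedent; the one ending more conclusively (perfect authentic cadence) is the consequent. The consequent is measures 5–8.

measures 5–8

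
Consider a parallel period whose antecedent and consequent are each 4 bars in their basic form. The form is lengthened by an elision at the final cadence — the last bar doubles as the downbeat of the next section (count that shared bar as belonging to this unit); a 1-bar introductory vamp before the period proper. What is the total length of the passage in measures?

Basic parallel period: 4 + 4 = 8 bars.
8 (basic form) + 1 (introduction) = 9.
The elision shares a bar with the next section but does not change this unit's count.

9 measures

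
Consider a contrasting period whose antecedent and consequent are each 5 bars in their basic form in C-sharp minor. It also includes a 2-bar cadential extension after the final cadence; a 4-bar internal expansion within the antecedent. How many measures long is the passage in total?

Basic contrasting period: 5 + 5 = 10 bars.
10 (basic form) + 2 (cadential extension) + 4 (internal expansion) = 16.

16 measures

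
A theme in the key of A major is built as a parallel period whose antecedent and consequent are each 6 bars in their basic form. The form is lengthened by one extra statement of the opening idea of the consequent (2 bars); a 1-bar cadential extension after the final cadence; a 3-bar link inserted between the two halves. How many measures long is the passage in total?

18 measures

Basic parallel period: 6 + 6 = 12 bars.
12 (basic form) + 2 (extra statement) + 1 (cadential extension) + 3 (link) = 18.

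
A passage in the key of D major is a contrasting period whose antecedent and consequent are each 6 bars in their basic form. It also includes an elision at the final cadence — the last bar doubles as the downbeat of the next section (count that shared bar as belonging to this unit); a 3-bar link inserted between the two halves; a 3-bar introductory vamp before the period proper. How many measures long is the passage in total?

Basic contrasting period: 6 + 6 = 12 bars.
12 (basic form) + 3 (link) + 3 (introduction) = 18.
The elision shares a bar with the next section but does not change this unit's count.

18 measures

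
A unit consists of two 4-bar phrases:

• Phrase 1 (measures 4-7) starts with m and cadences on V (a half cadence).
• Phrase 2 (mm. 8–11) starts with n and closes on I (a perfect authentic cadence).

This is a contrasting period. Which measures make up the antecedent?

measures 4–7

The phrase ending with the weaker cadence (half cadence) is the antecedent; the one ending more conclusively (perfect authentic cadence) is the consequent. The antecedent is measures 4–7.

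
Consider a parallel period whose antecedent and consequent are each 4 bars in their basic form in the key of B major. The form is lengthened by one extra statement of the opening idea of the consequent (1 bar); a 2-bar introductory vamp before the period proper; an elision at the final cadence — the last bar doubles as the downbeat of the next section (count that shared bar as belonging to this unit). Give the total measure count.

11 measures

Basic parallel period: 4 + 4 = 8 bars.
8 (basic form) + 1 (extra statement) + 2 (introduction) = 11.
The elision shares a bar with the next section but does not change this unit's count.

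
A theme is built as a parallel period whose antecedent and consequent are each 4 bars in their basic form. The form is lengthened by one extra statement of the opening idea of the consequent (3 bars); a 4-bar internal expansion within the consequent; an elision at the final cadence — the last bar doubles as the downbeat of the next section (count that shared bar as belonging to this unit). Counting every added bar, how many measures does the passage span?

Basic parallel period: 4 + 4 = 8 bars.
8 (basic form) + 3 (extra statement) + 4 (internal expansion) = 15.
The elision shares a bar with the next section but does not change this unit's count.

15 measures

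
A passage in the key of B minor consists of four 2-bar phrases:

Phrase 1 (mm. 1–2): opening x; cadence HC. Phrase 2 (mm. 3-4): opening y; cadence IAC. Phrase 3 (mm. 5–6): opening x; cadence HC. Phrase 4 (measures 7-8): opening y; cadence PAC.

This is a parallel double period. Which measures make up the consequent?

measures 5–8

In a double period the first pair of phrases (ending imperfect authentic cadence) is the large antecedent and the second pair (ending perfect authentic cadence) is the large consequent; the consequent is measures 5–8.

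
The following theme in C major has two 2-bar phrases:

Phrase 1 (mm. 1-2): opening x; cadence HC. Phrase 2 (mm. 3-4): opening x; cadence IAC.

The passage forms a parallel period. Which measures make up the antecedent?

measures 1–2

The phrase ending with the weaker cadence (half cadence) is the antecedent; the one ending more conclusively (imperfect authentic cadence) is the consequent. The antecedent is measures 1–2.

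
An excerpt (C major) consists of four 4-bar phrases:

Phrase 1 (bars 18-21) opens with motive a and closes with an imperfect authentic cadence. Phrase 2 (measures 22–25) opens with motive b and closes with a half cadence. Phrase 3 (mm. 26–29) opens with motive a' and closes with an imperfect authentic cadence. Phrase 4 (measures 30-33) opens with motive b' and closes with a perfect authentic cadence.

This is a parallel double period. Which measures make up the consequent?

In a double period the first pair of phrases (ending half cadence) is the large antecedent and the second pair (ending perfect authentic cadence) is the large consequent; the consequent is measures 26–33.

measures 26–33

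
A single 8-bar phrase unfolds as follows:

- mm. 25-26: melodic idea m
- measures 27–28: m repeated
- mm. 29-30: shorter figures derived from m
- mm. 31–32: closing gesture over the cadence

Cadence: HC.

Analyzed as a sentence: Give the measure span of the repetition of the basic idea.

The presentation of a sentence is the basic idea (measures 25-26) plus its repetition (measures 27–28); the repetition of the basic idea is therefore mm. 27–28.

measures 27–28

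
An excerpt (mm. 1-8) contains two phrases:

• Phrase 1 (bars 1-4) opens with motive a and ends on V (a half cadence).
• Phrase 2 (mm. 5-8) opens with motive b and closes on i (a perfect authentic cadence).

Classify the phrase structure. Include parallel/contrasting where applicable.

Phrase 1 ends with a half cadence (weaker) and phrase 2 with a perfect authentic cadence (stronger): antecedent + consequent = a period.
The two phrases open with different material (a / b), so the period is contrasting.

contrasting period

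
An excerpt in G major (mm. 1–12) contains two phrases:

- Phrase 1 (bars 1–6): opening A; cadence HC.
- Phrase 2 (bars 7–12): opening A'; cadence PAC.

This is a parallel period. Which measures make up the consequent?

measures 7–12

The phrase ending with the weaker cadence (half cadence) is the antecedent; the one ending more conclusively (perfect authentic cadence) is the consequent. The consequent is measures 7–12.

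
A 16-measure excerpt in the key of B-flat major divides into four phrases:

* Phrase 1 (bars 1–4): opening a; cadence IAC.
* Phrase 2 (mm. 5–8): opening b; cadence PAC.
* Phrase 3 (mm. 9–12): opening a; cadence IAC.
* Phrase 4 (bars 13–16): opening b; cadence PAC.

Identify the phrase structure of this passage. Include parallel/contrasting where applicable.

The cadence pattern IAC–PAC–IAC–PAC is weak–strong twice, and phrases 3–4 restate phrases 1–2: a period heard twice, not a double period (which would end weakly at phrase 2).

repeated period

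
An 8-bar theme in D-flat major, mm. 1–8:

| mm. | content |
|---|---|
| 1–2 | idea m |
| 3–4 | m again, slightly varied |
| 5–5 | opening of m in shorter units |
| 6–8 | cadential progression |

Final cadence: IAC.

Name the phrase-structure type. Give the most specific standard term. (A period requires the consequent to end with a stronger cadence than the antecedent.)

sentence

Basic idea (bars 1–2) + its repetition (bars 3–4) form the presentation; fragmentation and cadence (mm. 5-8) form the continuation — the 8-bar whole is a sentence.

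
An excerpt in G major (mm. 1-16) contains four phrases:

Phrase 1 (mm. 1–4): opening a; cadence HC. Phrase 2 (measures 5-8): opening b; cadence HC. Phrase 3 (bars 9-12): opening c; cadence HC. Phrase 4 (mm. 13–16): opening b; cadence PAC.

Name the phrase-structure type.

Four phrases in two halves: the first half (measures 1–8) ends with a half cadence, the second (bars 9-16) with a perfect authentic cadence — a large antecedent–consequent pair, i.e. a double period.
Phrase 3 begins with different material from phrase 1, making it contrasting.

contrasting double period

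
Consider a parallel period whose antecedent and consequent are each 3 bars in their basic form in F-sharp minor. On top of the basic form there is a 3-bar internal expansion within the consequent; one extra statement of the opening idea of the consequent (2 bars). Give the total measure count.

Basic parallel period: 3 + 3 = 6 bars.
6 (basic form) + 3 (internal expansion) + 2 (extra statement) = 11.

11 measures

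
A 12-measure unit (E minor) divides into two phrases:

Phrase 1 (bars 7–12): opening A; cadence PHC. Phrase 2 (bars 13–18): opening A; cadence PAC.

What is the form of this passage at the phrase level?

parallel period

Phrase 1 ends with a Phrygian half cadence (weaker) and phrase 2 with a perfect authentic cadence (stronger): antecedent + consequent = a period.
The two phrases open with the same material (A / A), so the period is parallel.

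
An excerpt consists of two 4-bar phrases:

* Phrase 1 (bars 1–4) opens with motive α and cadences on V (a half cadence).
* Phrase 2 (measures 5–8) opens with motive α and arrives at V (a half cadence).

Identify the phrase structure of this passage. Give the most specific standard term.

Both phrases have the same opening (α) and the same cadence (half cadence): the second is a restatement, not a consequent, so this is a repeated phrase rather than a period.

repeated phrase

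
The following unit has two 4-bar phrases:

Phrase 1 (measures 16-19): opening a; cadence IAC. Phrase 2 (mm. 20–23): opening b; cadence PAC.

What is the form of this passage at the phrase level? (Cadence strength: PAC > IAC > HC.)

Phrase 1 ends with an imperfect authentic cadence (weaker) and phrase 2 with a perfect authentic cadence (stronger): antecedent + consequent = a period.
The two phrases open with different material (a / b), so the period is contrasting.

contrasting period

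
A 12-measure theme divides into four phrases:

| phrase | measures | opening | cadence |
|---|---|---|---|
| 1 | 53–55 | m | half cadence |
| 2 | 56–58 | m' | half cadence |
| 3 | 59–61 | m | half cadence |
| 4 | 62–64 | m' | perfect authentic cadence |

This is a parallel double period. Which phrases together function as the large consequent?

phrases 3 and 4

In a double period the first pair of phrases (ending half cadence) is the large antecedent and the second pair (ending perfect authentic cadence) is the large consequent; the consequent is phrases 3 and 4.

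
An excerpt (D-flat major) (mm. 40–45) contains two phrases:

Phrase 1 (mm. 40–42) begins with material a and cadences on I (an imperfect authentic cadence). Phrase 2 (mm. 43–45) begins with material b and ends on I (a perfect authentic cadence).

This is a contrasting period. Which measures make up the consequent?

The phrase ending with the weaker cadence (imperfect authentic cadence) is the antecedent; the one ending more conclusively (perfect authentic cadence) is the consequent. The consequent is measures 43–45.

measures 43–45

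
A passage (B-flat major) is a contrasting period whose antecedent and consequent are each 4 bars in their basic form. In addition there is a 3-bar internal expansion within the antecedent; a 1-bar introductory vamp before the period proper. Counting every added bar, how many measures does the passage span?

12 measures

Basic contrasting period: 4 + 4 = 8 bars.
8 (basic form) + 3 (internal expansion) + 1 (introduction) = 12.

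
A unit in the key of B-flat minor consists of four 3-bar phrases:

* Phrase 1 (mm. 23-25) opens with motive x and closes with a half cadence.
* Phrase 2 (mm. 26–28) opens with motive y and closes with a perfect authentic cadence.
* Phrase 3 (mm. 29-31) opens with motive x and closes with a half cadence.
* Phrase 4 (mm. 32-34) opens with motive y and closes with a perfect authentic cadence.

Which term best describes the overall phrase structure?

repeated period

The cadence pattern HC–PAC–HC–PAC is weak–strong twice, and phrases 3–4 restate phrases 1–2: a period heard twice, not a double period (which would end weakly at phrase 2).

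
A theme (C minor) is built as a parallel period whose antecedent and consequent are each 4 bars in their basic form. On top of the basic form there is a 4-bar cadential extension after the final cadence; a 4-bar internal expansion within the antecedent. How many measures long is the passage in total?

Basic parallel period: 4 + 4 = 8 bars.
8 (basic form) + 4 (cadential extension) + 4 (internal expansion) = 16.

16 measures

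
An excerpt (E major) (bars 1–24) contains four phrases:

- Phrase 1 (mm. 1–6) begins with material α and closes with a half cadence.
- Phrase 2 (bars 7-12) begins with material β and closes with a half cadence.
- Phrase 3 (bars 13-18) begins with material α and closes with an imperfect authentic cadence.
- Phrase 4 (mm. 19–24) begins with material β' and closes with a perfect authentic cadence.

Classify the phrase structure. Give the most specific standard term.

parallel double period

Four phrases in two halves: the first half (bars 1–12) ends with a half cadence, the second (bars 13–24) with a perfect authentic cadence — a large antecedent–consequent pair, i.e. a double period.
Phrase 3 begins with the same material as phrase 1, making it parallel.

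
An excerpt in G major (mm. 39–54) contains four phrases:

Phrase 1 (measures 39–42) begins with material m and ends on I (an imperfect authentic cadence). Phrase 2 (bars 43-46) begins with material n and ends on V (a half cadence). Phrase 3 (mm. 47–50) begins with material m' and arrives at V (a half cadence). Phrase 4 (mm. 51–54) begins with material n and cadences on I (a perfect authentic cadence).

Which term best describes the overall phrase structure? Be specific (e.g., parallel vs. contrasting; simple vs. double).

parallel double period

Four phrases in two halves: the first half (measures 39–46) ends with a half cadence, the second (measures 47-54) with a perfect authentic cadence — a large antecedent–consequent pair, i.e. a double period.
Phrase 3 begins with the same material as phrase 1, making it parallel.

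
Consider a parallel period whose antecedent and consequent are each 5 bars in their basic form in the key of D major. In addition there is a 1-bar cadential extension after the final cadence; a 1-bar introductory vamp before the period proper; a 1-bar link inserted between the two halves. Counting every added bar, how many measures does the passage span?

Basic parallel period: 5 + 5 = 10 bars.
10 (basic form) + 1 (cadential extension) + 1 (introduction) + 1 (link) = 13.

13 measures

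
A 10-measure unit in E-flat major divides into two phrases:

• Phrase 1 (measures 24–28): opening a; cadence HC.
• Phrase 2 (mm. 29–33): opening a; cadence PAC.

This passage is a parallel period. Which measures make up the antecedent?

measures 24–28

The antecedent is the phrase ending with the weaker cadence (half cadence, phrase 1) and the consequent the one ending more conclusively (perfect authentic cadence, phrase 2); the antecedent is mm. 24-28.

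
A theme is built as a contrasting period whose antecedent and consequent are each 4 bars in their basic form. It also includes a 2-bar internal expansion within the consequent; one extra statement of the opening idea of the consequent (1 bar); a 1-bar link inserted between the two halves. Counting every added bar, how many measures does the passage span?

12 measures

Basic contrasting period: 4 + 4 = 8 bars.
8 (basic form) + 2 (internal expansion) + 1 (extra statement) + 1 (link) = 12.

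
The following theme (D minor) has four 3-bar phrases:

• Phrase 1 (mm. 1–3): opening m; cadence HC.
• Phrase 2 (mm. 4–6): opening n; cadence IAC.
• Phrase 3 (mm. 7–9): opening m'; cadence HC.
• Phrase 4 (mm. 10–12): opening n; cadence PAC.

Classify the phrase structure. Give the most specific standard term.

parallel double period

Four phrases in two halves: the first half (mm. 1–6) ends with an imperfect authentic cadence, the second (bars 7-12) with a perfect authentic cadence — a large antecedent–consequent pair, i.e. a double period.
Phrase 3 begins with the same material as phrase 1, making it parallel.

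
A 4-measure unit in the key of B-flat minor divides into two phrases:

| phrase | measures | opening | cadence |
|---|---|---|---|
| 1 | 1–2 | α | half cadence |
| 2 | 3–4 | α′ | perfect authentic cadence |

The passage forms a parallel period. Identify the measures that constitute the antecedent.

The antecedent is the phrase ending with the weaker cadence (half cadence, phrase 1) and the consequent the one ending more conclusively (perfect authentic cadence, phrase 2); the antecedent is bars 1–2.

measures 1–2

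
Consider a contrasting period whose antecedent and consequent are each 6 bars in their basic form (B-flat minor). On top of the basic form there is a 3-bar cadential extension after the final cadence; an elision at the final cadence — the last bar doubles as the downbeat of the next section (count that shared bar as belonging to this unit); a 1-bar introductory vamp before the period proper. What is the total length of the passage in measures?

Basic contrasting period: 6 + 6 = 12 bars.
12 (basic form) + 3 (cadential extension) + 1 (introduction) = 16.
The elision shares a bar with the next section but does not change this unit's count.

16 measures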